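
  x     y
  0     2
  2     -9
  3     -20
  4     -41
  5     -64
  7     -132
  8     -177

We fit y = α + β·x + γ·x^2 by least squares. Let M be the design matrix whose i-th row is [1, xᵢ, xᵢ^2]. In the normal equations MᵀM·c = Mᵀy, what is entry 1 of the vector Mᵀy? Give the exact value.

-441

Entry 1 ↔ basis 1, so (Mᵀy)_{1} = Σᵢ yᵢ = (1)·(2) + (1)·(-9) + (1)·(-20) + (1)·(-41) + (1)·(-64) + (1)·(-132) + (1)·(-177) = -441.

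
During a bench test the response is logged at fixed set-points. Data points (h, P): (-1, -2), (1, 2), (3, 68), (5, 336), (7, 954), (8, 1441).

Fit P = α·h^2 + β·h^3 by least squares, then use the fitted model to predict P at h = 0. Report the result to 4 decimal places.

P̂ = 0.0000

Forming MᵀM = [[7205, 52943]; [52943, 396149]] and MᵀP = [147982, 1108854]ᵀ gives MᵀM·[α, β]ᵀ = MᵀP.
Eliminating β: 396149·(row 1) − 52943·(row 2) gives 51292296·α = 396149·147982 − 52943·1108854 = -83136004, so α = -20784001/12823074.
Then β = (1108854 − 52943·(-20784001/12823074))/396149 = 3515501/1165734.
At h = 0: P̂ = (-20784001/12823074)·(0) + (3515501/1165734)·(0) = 0.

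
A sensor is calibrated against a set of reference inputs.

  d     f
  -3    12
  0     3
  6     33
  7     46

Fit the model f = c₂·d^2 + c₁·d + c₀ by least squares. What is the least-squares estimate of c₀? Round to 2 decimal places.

c₀ = 2.68

Setting ∂/∂c₂ … = 0 gives: 3778·c₂ + 532·c₁ + 94·c₀ = 3550;  532·c₂ + 94·c₁ + 10·c₀ = 484;  94·c₂ + 10·c₁ + 4·c₀ = 94.
(Σd^2·d^2 = 3778, Σd^2·d = 532, Σd^2 = 94, Σd·d = 94, Σd = 10, Σ1 = 4, Σd^2·f = 3550, Σd·f = 484, Σf = 94.)
Row-reducing yields c₂ = 516/557, c₁ = -211/557, c₀ = 1491/557.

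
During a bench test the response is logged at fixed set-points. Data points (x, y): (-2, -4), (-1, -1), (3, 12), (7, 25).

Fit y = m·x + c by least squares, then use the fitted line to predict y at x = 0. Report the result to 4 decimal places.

The normal system MᵀM·[m, c]ᵀ = Mᵀy is [[63, 7]; [7, 4]]·[m, c]ᵀ = [220, 32]ᵀ.
Determinant 63·4 − 7² = 203.
m = (220·4 − 7·32)/203 = 656/203; c = (63·32 − 7·220)/203 = 68/29.
At x = 0: ŷ = (656/203)·(0) + (68/29)·(1) = 68/29.

ŷ = 2.3448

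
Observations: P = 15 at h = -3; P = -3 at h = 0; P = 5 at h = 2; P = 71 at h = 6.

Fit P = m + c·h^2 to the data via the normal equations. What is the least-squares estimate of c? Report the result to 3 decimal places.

The normal equations are: 4·m + 49·c = 88;  49·m + 1393·c = 2711.
(Σ1 = 4, Σh^2 = 49, Σh^2·h^2 = 1393, ΣP = 88, Σh^2·P = 2711.)
Eliminating c: 1393·(row 1) − 49·(row 2) gives 3171·m = 1393·88 − 49·2711 = -10255, so m = -1465/453.
Then c = (2711 − 49·(-1465/453))/1393 = 6532/3171.

c = 2.060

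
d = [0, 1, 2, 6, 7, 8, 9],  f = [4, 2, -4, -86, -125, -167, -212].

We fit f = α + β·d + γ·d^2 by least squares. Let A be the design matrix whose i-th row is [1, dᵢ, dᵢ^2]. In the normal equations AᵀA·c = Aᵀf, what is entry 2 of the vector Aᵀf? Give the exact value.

-4641

Entry 2 ↔ basis d, so (Aᵀf)_{2} = Σᵢ (d)·fᵢ = (0)·(4) + (1)·(2) + (2)·(-4) + (6)·(-86) + (7)·(-125) + (8)·(-167) + (9)·(-212) = -4641.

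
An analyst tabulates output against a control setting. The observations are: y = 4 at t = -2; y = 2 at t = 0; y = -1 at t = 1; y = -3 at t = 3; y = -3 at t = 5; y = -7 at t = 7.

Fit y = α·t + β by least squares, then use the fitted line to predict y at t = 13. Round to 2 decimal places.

Entries of MᵀM: Σt·t = 88, Σt = 14, Σ1 = 6.
Right-hand side: Σt·y = -82, Σy = -8.
Eliminating β: 6·(row 1) − 14·(row 2) gives 332·α = 6·(-82) − 14·(-8) = -380, so α = -95/83.
Then β = ((-8) − 14·(-95/83))/6 = 111/83.
At t = 13: ŷ = (-95/83)·(13) + (111/83)·(1) = -1124/83.

ŷ = -13.54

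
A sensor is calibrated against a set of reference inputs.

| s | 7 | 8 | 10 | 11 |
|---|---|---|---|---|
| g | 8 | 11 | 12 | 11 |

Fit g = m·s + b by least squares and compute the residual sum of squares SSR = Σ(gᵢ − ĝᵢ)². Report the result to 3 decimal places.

SSR = 4.100

Forming MᵀM = [[334, 36]; [36, 4]] and Mᵀg = [385, 42]ᵀ gives MᵀM·[m, b]ᵀ = Mᵀg.
det = 334·4 − 36² = 40.
m = (385·4 − 36·42)/40 = 7/10; b = (334·42 − 36·385)/40 = 21/5.
Residuals: -11/10, 6/5, 4/5, -9/10; SSR = 41/10.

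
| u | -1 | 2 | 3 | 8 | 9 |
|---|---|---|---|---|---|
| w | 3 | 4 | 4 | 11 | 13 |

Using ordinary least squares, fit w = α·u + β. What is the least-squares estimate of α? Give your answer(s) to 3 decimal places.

Entries of XᵀX: Σu·u = 159, Σu = 21, Σ1 = 5.
For Xᵀw: Σu·w = 222, Σw = 35.
Normal equations: [[159, 21]; [21, 5]]·[α, β]ᵀ = [222, 35]ᵀ.
det = 159·5 − 21² = 354.
α = (222·5 − 21·35)/354 = 125/118; β = (159·35 − 21·222)/354 = 301/118.

α = 1.059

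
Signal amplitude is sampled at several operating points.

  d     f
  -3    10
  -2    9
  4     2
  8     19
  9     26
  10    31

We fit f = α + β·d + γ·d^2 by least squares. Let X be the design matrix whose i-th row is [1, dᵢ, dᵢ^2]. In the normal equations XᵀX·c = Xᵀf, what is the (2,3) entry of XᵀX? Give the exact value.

2270

Row 2 ↔ basis d, column 3 ↔ basis d^2, so (XᵀX)_{2,3} = Σᵢ (d)·(d^2) = (-3)·(9) + (-2)·(4) + (4)·(16) + (8)·(64) + (9)·(81) + (10)·(100) = 2270.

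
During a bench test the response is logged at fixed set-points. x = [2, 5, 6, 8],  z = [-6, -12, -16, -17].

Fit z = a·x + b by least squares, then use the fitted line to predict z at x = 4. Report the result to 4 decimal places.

Entries of AᵀA: Σx·x = 129, Σx = 21, Σ1 = 4.
For Aᵀz: Σx·z = -304, Σz = -51.
So AᵀA·[a, b]ᵀ = Aᵀz: [[129, 21]; [21, 4]]·[a, b]ᵀ = [-304, -51]ᵀ.
det = 129·4 − 21² = 75.
a = ((-304)·4 − 21·(-51))/75 = -29/15; b = (129·(-51) − 21·(-304))/75 = -13/5.
At x = 4: ẑ = (-29/15)·(4) + (-13/5)·(1) = -31/3.

ẑ = -10.3333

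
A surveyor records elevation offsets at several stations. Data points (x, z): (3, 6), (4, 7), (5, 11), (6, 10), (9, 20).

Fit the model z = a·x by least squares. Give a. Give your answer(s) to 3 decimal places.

Entries of AᵀA: Σx·x = 167.
Right-hand side: Σx·z = 341.
So AᵀA·[a]ᵀ = Aᵀz: [[167]]·[a]ᵀ = [341]ᵀ.
a = 341/167 = 2.04192.

a = 2.042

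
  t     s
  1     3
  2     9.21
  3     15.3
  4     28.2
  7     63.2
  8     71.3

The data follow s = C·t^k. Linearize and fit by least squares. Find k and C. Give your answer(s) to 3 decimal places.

k = 1.542, C = 3.050

With ln sᵢ as the transformed response and ln tᵢ as the regressor:
Σln t = 7.2034, Σ(ln t)² = 11.7199, Σln s = 17.7993, Σln t·ln s = 26.1062.
Equations: 11.7199·k + 7.2034·ln C = 26.1062;  7.2034·k + 6·ln C = 17.7993.
Δ = 11.7199·6 − (7.2034)² = 18.4301; k = (26.1062·6 − 7.2034·17.7993)/18.4301 = 1.54215, ln C = (11.7199·17.7993 − 7.2034·26.1062)/18.4301 = 1.11509, so C = exp(1.11509) = 3.04986.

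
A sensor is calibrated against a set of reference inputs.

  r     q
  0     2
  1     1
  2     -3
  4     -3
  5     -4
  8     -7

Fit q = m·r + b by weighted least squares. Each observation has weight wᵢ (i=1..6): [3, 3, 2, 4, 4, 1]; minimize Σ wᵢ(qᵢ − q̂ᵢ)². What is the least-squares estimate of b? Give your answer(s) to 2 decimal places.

AᵀWA·[m, b]ᵀ = AᵀWq reads: 239·m + 51·b = -193;  51·m + 17·b = -32.
Δ = 239·17 − 51² = 1462.
m = ((-193)·17 − 51·(-32))/1462 = -97/86; b = (239·(-32) − 51·(-193))/1462 = 2195/1462.

b = 1.50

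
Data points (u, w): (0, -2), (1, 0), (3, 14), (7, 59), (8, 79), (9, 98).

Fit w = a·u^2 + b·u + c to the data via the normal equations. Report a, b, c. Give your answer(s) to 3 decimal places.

a = 1.038, b = 1.727, c = -2.015

The normal equations are: 13140·a + 1612·b + 204·c = 16011;  1612·a + 204·b + 28·c = 1969;  204·a + 28·b + 6·c = 248.
(Σu^2·u^2 = 13140, Σu^2·u = 1612, Σu^2 = 204, Σu·u = 204, Σu = 28, Σ1 = 6, Σu^2·w = 16011, Σu·w = 1969, Σw = 248.)
Inverting the 3×3 Gram matrix, [a, b, c]ᵀ = [137/132, 19/11, -133/66]ᵀ.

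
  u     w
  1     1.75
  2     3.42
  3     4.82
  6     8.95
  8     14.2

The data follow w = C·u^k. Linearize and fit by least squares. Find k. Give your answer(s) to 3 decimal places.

Linearized form: ln w = k·ln u + ln C. From the 5 transformed points,
XᵀX = [[9.2219, 5.6630]; [5.6630, 5]], rhs = [12.0244, 8.2069]ᵀ  (here Σln u = 5.6630, Σ(ln u)² = 9.2219, Σln w = 8.2069, Σln u·ln w = 12.0244).
Slope k = (n·Σln u·ln w − Σln u·Σln w)/(n·Σ(ln u)² − (Σln u)²) = (5·12.0244 − 5.6630·8.2069)/14.0403 = 0.97194; ln C = (Σln w − k·Σln u)/n = 0.54057.

k = 0.972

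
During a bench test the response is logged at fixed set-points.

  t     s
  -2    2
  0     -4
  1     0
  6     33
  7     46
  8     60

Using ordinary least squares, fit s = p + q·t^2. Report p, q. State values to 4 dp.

p = -2.2766, q = 0.9783

Setting ∂/∂p … = 0 gives: 6·p + 154·q = 137;  154·p + 7810·q = 7290.
(Σ1 = 6, Σt^2 = 154, Σt^2·t^2 = 7810, Σs = 137, Σt^2·s = 7290.)
Determinant 6·7810 − 154² = 23144.
p = (137·7810 − 154·7290)/23144 = -2395/1052; q = (6·7290 − 154·137)/23144 = 11321/11572.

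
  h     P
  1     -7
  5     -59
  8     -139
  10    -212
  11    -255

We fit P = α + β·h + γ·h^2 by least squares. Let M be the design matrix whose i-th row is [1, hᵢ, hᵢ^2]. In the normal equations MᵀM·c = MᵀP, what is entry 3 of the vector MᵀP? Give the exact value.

-62433

Entry 3 ↔ basis h^2, so (MᵀP)_{3} = Σᵢ (h^2)·Pᵢ = (1)·(-7) + (25)·(-59) + (64)·(-139) + (100)·(-212) + (121)·(-255) = -62433.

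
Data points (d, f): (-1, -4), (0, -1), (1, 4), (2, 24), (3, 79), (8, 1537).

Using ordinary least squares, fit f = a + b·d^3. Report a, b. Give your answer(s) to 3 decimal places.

The normal system XᵀX·[a, b]ᵀ = Xᵀf is [[6, 547]; [547, 262939]]·[a, b]ᵀ = [1639, 789277]ᵀ.
Eliminating b: 262939·(row 1) − 547·(row 2) gives 1278425·a = 262939·1639 − 547·789277 = -777498, so a = -777498/1278425.
Then b = (789277 − 547·(-777498/1278425))/262939 = 3839129/1278425.

a = -0.608, b = 3.003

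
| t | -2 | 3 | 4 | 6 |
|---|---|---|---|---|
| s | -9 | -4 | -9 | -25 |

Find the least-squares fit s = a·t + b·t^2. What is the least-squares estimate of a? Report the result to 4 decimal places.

a = 2.0729

Forming AᵀA = [[65, 299]; [299, 1649]] and Aᵀs = [-180, -1116]ᵀ gives AᵀA·[a, b]ᵀ = Aᵀs.
Eliminating b: 1649·(row 1) − 299·(row 2) gives 17784·a = 1649·(-180) − 299·(-1116) = 36864, so a = 512/247.
Then b = ((-1116) − 299·(512/247))/1649 = -20/19.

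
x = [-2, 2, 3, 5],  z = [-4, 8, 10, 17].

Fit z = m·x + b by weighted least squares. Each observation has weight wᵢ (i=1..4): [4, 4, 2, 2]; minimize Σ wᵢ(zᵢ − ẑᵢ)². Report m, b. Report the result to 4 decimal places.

m = 2.9576, b = 1.8898

The normal system AᵀWA·[m, b]ᵀ = AᵀWz is [[100, 16]; [16, 12]]·[m, b]ᵀ = [326, 70]ᵀ.
Eliminating b: 12·(row 1) − 16·(row 2) gives 944·m = 12·326 − 16·70 = 2792, so m = 349/118.
Then b = (70 − 16·(349/118))/12 = 223/118.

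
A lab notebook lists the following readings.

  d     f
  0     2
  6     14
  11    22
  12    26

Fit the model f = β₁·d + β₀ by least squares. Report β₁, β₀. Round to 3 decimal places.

XᵀX·[β₁, β₀]ᵀ = Xᵀf reads: 301·β₁ + 29·β₀ = 638;  29·β₁ + 4·β₀ = 64.
(Σd·d = 301, Σd = 29, Σ1 = 4, Σd·f = 638, Σf = 64.)
det = 301·4 − 29² = 363.
β₁ = (638·4 − 29·64)/363 = 232/121; β₀ = (301·64 − 29·638)/363 = 254/121.

β₁ = 1.917, β₀ = 2.099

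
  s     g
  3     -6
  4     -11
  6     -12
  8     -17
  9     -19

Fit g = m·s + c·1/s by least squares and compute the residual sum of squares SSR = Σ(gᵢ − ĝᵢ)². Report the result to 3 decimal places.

The normal equations are: 206·m + 5·c = -441;  5·m + (1189/5184)·c = -791/72.
(Σs·s = 206, Σs·1/s = 5, Σ1/s·1/s = 1189/5184, Σs·g = -441, Σ1/s·g = -791/72.)
Δ = 206·(1189/5184) − 5² = 57667/2592.
m = ((-441)·(1189/5184) − 5·(-791/72))/(57667/2592) = -239589/115334; c = (206·(-791/72) − 5·(-441))/(57667/2592) = -150696/57667.
Residuals: 127227/115334, -117485/57667, 51879/57667, -3146/57667, -1557/115334; SSR = 712759/115334.

SSR = 6.180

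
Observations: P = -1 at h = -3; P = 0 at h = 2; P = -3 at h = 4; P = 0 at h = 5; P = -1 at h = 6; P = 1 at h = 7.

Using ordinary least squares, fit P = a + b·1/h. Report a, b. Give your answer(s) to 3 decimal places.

The normal equations are: 6·a + (389/420)·b = -4;  (389/420)·a + (90281/176400)·b = -37/84.
(Σ1 = 6, Σ1/h = 389/420, Σ1/h·1/h = 90281/176400, ΣP = -4, Σ1/h·P = -37/84.)
Δ = 6·(90281/176400) − (389/420)² = 78073/35280.
a = ((-4)·(90281/176400) − (389/420)·(-37/84))/(78073/35280) = -289159/390365; b = (6·(-37/84) − (389/420)·(-4))/(78073/35280) = 37464/78073.

a = -0.741, b = 0.480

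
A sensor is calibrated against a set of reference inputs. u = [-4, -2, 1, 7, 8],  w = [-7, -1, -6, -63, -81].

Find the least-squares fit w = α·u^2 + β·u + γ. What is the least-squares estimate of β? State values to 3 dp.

β = -2.446

From the data, Σu^2·u^2 = 6770, Σu^2·u = 784, Σu^2 = 134, Σu·u = 134, Σu = 10, Σ1 = 5.
And Σu^2·w = -8393, Σu·w = -1065, Σw = -158.
MᵀM·[α, β, γ]ᵀ = Mᵀw becomes [[6770, 784, 134]; [784, 134, 10]; [134, 10, 5]]·[α, β, γ]ᵀ = [-8393, -1065, -158]ᵀ.
Solving the 3×3 system (Gaussian elimination) gives α = -72997/80106, β = -65301/26702, γ = -91612/40053.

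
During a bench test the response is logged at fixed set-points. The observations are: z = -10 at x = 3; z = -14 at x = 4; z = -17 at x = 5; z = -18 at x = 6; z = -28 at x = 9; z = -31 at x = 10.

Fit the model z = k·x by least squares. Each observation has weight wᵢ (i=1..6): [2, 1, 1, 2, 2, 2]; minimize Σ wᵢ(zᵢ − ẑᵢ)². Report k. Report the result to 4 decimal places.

k = -3.1258

MᵀWM·[k]ᵀ = MᵀWz reads: 493·k = -1541.
Hence k = -1541 / 493 ≈ -3.12576.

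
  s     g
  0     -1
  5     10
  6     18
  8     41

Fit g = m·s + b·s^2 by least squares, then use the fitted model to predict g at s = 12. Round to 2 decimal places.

ĝ = 111.75

Forming MᵀM = [[125, 853]; [853, 6017]] and Mᵀg = [486, 3522]ᵀ gives MᵀM·[m, b]ᵀ = Mᵀg.
det = 125·6017 − 853² = 24516.
m = (486·6017 − 853·3522)/24516 = -6667/2043; b = (125·3522 − 853·486)/24516 = 2141/2043.
At s = 12: ĝ = (-6667/2043)·(12) + (2141/2043)·(144) = 76100/681.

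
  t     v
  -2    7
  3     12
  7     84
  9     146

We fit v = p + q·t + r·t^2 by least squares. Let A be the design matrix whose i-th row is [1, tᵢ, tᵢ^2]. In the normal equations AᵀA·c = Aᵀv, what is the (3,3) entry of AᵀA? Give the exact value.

Row 3 ↔ basis t^2, column 3 ↔ basis t^2, so (AᵀA)_{3,3} = Σᵢ (t^2)·(t^2) = (4)·(4) + (9)·(9) + (49)·(49) + (81)·(81) = 9059.

9059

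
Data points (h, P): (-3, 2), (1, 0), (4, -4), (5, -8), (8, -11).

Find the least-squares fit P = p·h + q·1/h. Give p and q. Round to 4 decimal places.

Entries of AᵀA: Σh·h = 115, Σh·1/h = 5, Σ1/h·1/h = 17701/14400.
Right-hand side: Σh·P = -150, Σ1/h·P = -557/120.
Normal equations: [[115, 5]; [5, 17701/14400]]·[p, q]ᵀ = [-150, -557/120]ᵀ.
det = 115·(17701/14400) − 5² = 335123/2880.
p = ((-150)·(17701/14400) − 5·(-557/120))/(335123/2880) = -464190/335123; q = (115·(-557/120) − 5·(-150))/(335123/2880) = 622680/335123.

p = -1.3851, q = 1.8581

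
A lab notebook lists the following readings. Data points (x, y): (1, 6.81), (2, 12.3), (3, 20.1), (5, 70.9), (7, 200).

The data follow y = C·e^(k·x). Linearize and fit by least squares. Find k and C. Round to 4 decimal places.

Linearized form: ln y = k·x + ln C. From the 5 transformed points,
Σx = 18.0000, Σ(x)² = 88.0000, Σln y = 16.9883, Σx·ln y = 74.3343.
Equations: 88.0000·k + 18.0000·ln C = 74.3343;  18.0000·k + 5·ln C = 16.9883.
Slope k = (n·Σx·ln y − Σx·Σln y)/(n·Σ(x)² − (Σx)²) = (5·74.3343 − 18.0000·16.9883)/116.0000 = 0.56795; ln C = (Σln y − k·Σx)/n = 1.35304, so C = exp(1.35304) = 3.86916.

k = 0.5680, C = 3.8692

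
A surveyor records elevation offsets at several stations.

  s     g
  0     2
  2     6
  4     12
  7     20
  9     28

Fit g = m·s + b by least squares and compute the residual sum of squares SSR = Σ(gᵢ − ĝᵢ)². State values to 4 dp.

SSR = 4.3308

XᵀX·[m, b]ᵀ = Xᵀg reads: 150·m + 22·b = 452;  22·m + 5·b = 68.
Eliminating b: 5·(row 1) − 22·(row 2) gives 266·m = 5·452 − 22·68 = 764, so m = 382/133.
Then b = (68 − 22·(382/133))/5 = 128/133.
Residuals: 138/133, -94/133, -60/133, -142/133, 158/133; SSR = 576/133.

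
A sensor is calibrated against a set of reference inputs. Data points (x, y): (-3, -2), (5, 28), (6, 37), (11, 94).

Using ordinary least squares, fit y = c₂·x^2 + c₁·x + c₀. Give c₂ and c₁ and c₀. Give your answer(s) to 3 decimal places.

c₂ = 0.512, c₁ = 2.764, c₀ = 1.670

The normal equations are: 16643·c₂ + 1645·c₁ + 191·c₀ = 13388;  1645·c₂ + 191·c₁ + 19·c₀ = 1402;  191·c₂ + 19·c₁ + 4·c₀ = 157.
(Σx^2·x^2 = 16643, Σx^2·x = 1645, Σx^2 = 191, Σx·x = 191, Σx = 19, Σ1 = 4, Σx^2·y = 13388, Σx·y = 1402, Σy = 157.)
Row-reducing yields c₂ = 85/166, c₁ = 5965/2158, c₀ = 1802/1079.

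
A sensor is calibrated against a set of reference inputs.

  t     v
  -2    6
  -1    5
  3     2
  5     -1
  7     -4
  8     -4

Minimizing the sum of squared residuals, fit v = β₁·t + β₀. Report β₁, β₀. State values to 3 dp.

The normal equations are: 152·β₁ + 20·β₀ = -76;  20·β₁ + 6·β₀ = 4.
(Σt·t = 152, Σt = 20, Σ1 = 6, Σt·v = -76, Σv = 4.)
Determinant 152·6 − 20² = 512.
β₁ = ((-76)·6 − 20·4)/512 = -67/64; β₀ = (152·4 − 20·(-76))/512 = 133/32.

β₁ = -1.047, β₀ = 4.156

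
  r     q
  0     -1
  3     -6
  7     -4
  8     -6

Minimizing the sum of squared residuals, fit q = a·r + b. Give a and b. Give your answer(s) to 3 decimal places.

a = -0.427, b = -2.329

Setting ∂/∂a … = 0 gives: 122·a + 18·b = -94;  18·a + 4·b = -17.
Eliminating b: 4·(row 1) − 18·(row 2) gives 164·a = 4·(-94) − 18·(-17) = -70, so a = -35/82.
Then b = ((-17) − 18·(-35/82))/4 = -191/82.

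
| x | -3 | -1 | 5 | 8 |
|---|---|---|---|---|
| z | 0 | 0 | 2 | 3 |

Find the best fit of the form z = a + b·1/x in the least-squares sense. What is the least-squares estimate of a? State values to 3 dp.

a = 1.812

The normal system AᵀA·[a, b]ᵀ = Aᵀz is [[4, -121/120]; [-121/120, 16801/14400]]·[a, b]ᵀ = [5, 31/40]ᵀ.
Eliminating b: (16801/14400)·(row 1) − (-121/120)·(row 2) gives (17521/4800)·a = (16801/14400)·5 − (-121/120)·(31/40) = 47629/7200, so a = 95258/52563.
Then b = ((31/40) − (-121/120)·(95258/52563))/(16801/14400) = 39080/17521.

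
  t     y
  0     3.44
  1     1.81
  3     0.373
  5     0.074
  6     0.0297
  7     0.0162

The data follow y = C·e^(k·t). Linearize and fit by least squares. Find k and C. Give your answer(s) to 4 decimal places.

With ln yᵢ as the transformed response and tᵢ as the regressor:
Sums: Σt = 22.0000, Σ(t)² = 120.0000, Σln y = -9.4004, Σt·ln y = -65.3425.
Normal system: [[120.0000, 22.0000]; [22.0000, 6]]·[k, ln C]ᵀ = [-65.3425, -9.4004]ᵀ.
Solving (det = 236.0000): k = -0.78494, ln C = 1.31138, so C = exp(1.31138) = 3.71128.

k = -0.7849, C = 3.7113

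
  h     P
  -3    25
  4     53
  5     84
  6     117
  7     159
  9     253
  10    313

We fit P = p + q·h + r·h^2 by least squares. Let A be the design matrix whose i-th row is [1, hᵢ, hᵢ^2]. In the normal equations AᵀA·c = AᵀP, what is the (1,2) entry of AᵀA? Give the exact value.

Row 1 ↔ basis 1, column 2 ↔ basis h, so (AᵀA)_{1,2} = Σᵢ h = (1)·(-3) + (1)·(4) + (1)·(5) + (1)·(6) + (1)·(7) + (1)·(9) + (1)·(10) = 38.

38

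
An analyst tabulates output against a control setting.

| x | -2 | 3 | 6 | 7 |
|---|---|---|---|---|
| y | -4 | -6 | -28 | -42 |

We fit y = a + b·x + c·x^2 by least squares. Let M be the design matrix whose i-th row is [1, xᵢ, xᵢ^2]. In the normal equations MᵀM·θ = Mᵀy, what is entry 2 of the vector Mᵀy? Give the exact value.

-472

Entry 2 ↔ basis x, so (Mᵀy)_{2} = Σᵢ (x)·yᵢ = (-2)·(-4) + (3)·(-6) + (6)·(-28) + (7)·(-42) = -472.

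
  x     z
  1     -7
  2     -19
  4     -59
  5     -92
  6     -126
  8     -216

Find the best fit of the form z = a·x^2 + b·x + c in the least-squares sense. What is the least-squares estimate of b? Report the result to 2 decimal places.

b = -2.81

Setting ∂/∂a … = 0 gives: 6290·a + 926·b + 146·c = -21687;  926·a + 146·b + 26·c = -3225;  146·a + 26·b + 6·c = -519.
Solving the 3×3 system (Gaussian elimination) gives a = -391/130, b = -914/325, c = -366/325.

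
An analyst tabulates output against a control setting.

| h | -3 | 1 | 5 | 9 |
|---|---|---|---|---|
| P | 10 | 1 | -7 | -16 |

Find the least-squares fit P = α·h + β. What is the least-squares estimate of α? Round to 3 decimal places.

Forming MᵀM = [[116, 12]; [12, 4]] and MᵀP = [-208, -12]ᵀ gives MᵀM·[α, β]ᵀ = MᵀP.
Eliminating β: 4·(row 1) − 12·(row 2) gives 320·α = 4·(-208) − 12·(-12) = -688, so α = -43/20.
Then β = ((-12) − 12·(-43/20))/4 = 69/20.

α = -2.150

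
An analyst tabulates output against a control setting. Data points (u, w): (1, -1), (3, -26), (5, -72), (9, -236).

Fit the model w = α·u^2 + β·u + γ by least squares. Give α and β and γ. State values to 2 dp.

The normal system MᵀM·[α, β, γ]ᵀ = Mᵀw is [[7268, 882, 116]; [882, 116, 18]; [116, 18, 4]]·[α, β, γ]ᵀ = [-21151, -2563, -335]ᵀ.
Inverting the 3×3 Gram matrix, [α, β, γ]ᵀ = [-507/176, -29/55, 173/80]ᵀ.

α = -2.88, β = -0.53, γ = 2.16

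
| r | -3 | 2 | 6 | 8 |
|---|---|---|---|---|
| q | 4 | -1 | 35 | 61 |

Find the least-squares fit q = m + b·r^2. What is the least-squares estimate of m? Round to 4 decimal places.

Normal-equation sums: Σ1 = 4, Σr^2 = 113, Σr^2·r^2 = 5489.
For Mᵀq: Σq = 99, Σr^2·q = 5196.
MᵀM·[m, b]ᵀ = Mᵀq becomes [[4, 113]; [113, 5489]]·[m, b]ᵀ = [99, 5196]ᵀ.
Determinant 4·5489 − 113² = 9187.
m = (99·5489 − 113·5196)/9187 = -43737/9187; b = (4·5196 − 113·99)/9187 = 9597/9187.

m = -4.7607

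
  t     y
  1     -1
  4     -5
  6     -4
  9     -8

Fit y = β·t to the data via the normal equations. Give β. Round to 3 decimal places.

Forming MᵀM = [[134]] and Mᵀy = [-117]ᵀ gives MᵀM·[β]ᵀ = Mᵀy.
Hence β = -117 / 134 ≈ -0.873134.

β = -0.873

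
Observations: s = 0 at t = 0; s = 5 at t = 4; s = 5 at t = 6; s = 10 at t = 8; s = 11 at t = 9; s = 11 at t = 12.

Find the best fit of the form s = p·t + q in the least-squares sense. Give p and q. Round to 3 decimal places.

p = 1.006, q = 0.463

Setting ∂/∂p … = 0 gives: 341·p + 39·q = 361;  39·p + 6·q = 42.
Determinant 341·6 − 39² = 525.
p = (361·6 − 39·42)/525 = 176/175; q = (341·42 − 39·361)/525 = 81/175.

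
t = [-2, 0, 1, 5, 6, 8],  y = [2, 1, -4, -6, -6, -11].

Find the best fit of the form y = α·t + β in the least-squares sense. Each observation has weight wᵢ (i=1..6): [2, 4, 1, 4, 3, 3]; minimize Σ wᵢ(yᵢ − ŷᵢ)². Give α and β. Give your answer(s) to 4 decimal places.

Compute the Gram sums: Σwᵢ·t·t = 409, Σwᵢ·t = 59, Σwᵢ·1 = 17.
For AᵀWy: Σwᵢ·t·y = -504, Σwᵢ·y = -71.
AᵀWA·[α, β]ᵀ = AᵀWy becomes [[409, 59]; [59, 17]]·[α, β]ᵀ = [-504, -71]ᵀ.
Determinant 409·17 − 59² = 3472.
α = ((-504)·17 − 59·(-71))/3472 = -4379/3472; β = (409·(-71) − 59·(-504))/3472 = 697/3472.

α = -1.2612, β = 0.2007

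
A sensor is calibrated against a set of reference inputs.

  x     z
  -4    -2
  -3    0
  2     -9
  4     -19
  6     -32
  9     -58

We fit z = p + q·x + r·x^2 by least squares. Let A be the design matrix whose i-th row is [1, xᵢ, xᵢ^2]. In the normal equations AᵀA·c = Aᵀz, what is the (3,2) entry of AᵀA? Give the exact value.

Row 3 ↔ basis x^2, column 2 ↔ basis x, so (AᵀA)_{3,2} = Σᵢ (x^2)·(x) = (16)·(-4) + (9)·(-3) + (4)·(2) + (16)·(4) + (36)·(6) + (81)·(9) = 926.

926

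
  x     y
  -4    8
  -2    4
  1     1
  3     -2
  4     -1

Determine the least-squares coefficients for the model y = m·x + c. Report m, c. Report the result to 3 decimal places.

m = -1.173, c = 2.469

From the data, Σx·x = 46, Σx = 2, Σ1 = 5.
Moment sums: Σx·y = -49, Σy = 10.
Normal equations: [[46, 2]; [2, 5]]·[m, c]ᵀ = [-49, 10]ᵀ.
Determinant 46·5 − 2² = 226.
m = ((-49)·5 − 2·10)/226 = -265/226; c = (46·10 − 2·(-49))/226 = 279/113.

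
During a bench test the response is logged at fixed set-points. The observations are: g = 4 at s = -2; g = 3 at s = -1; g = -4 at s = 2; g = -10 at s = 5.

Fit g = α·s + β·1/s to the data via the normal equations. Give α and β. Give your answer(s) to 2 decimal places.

Normal-equation sums: Σs·s = 34, Σs·1/s = 4, Σ1/s·1/s = 77/50.
Moment sums: Σs·g = -69, Σ1/s·g = -9.
Eliminating β: (77/50)·(row 1) − 4·(row 2) gives (909/25)·α = (77/50)·(-69) − 4·(-9) = -3513/50, so α = -1171/606.
Then β = ((-9) − 4·(-1171/606))/(77/50) = -250/303.

α = -1.93, β = -0.83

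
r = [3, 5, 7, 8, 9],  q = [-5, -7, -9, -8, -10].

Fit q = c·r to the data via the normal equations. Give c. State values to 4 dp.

The normal equations are: 228·c = -267.
(Σr·r = 228, Σr·q = -267.)
c = (-267)/228 = -1.17105.

c = -1.1711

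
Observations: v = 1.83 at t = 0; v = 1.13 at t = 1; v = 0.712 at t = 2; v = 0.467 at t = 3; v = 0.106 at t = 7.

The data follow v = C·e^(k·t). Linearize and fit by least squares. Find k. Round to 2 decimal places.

Let Y = ln v. Fitting Y = k·t + ln C by least squares:
Σt = 13.0000, Σ(t)² = 63.0000, Σln v = -2.6189, Σt·ln v = -18.5516.
Normal system: [[63.0000, 13.0000]; [13.0000, 5]]·[k, ln C]ᵀ = [-18.5516, -2.6189]ᵀ.
Δ = 63.0000·5 − (13.0000)² = 146.0000; k = (-18.5516·5 − 13.0000·-2.6189)/146.0000 = -0.40214, ln C = (63.0000·-2.6189 − 13.0000·-18.5516)/146.0000 = 0.52179.

k = -0.40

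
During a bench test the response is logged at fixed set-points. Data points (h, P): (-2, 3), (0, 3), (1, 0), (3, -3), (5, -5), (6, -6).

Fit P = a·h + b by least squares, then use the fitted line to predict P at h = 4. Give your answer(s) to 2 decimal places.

Normal-equation sums: Σh·h = 75, Σh = 13, Σ1 = 6.
Right-hand side: Σh·P = -76, ΣP = -8.
Normal equations: [[75, 13]; [13, 6]]·[a, b]ᵀ = [-76, -8]ᵀ.
det = 75·6 − 13² = 281.
a = ((-76)·6 − 13·(-8))/281 = -352/281; b = (75·(-8) − 13·(-76))/281 = 388/281.
At h = 4: P̂ = (-352/281)·(4) + (388/281)·(1) = -1020/281.

P̂ = -3.63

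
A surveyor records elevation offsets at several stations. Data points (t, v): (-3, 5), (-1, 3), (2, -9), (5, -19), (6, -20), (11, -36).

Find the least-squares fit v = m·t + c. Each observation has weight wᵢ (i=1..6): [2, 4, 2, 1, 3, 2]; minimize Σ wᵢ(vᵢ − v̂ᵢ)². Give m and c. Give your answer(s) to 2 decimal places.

m = -3.09, c = -1.89

The normal equations are: 405·m + 39·c = -1325;  39·m + 14·c = -147.
Eliminating c: 14·(row 1) − 39·(row 2) gives 4149·m = 14·(-1325) − 39·(-147) = -12817, so m = -12817/4149.
Then c = ((-147) − 39·(-12817/4149))/14 = -2620/1383.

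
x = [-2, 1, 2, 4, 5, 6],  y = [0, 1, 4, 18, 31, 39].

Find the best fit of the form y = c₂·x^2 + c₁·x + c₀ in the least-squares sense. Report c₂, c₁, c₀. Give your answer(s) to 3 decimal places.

Forming MᵀM = [[2210, 406, 86]; [406, 86, 16]; [86, 16, 6]] and Mᵀy = [2484, 470, 93]ᵀ gives MᵀM·[c₂, c₁, c₀]ᵀ = Mᵀy.
Inverting the 3×3 Gram matrix, [c₂, c₁, c₀]ᵀ = [3197/3342, 20437/16710, -4102/2785]ᵀ.

c₂ = 0.957, c₁ = 1.223, c₀ = -1.473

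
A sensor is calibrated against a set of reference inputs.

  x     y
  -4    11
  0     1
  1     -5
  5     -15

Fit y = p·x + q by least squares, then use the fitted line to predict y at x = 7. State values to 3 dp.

ŷ = -21.024

MᵀM·[p, q]ᵀ = Mᵀy reads: 42·p + 2·q = -124;  2·p + 4·q = -8.
Eliminating q: 4·(row 1) − 2·(row 2) gives 164·p = 4·(-124) − 2·(-8) = -480, so p = -120/41.
Then q = ((-8) − 2·(-120/41))/4 = -22/41.
At x = 7: ŷ = (-120/41)·(7) + (-22/41)·(1) = -862/41.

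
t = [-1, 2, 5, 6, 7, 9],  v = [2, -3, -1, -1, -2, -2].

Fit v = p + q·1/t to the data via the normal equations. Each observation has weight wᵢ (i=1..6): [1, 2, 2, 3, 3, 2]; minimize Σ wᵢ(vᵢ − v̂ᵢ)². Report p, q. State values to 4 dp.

With design matrix A, AᵀWA = [[13, 977/630]; [977/630, 694277/396900]] and AᵀWv = [-19, -4537/630]ᵀ.
Δ = 13·(694277/396900) − (977/630)² = 2017768/99225.
p = ((-19)·(694277/396900) − (977/630)·(-4537/630))/(2017768/99225) = -4379307/4035536; q = (13·(-4537/630) − (977/630)·(-19))/(2017768/99225) = -6365835/2017768.

p = -1.0852, q = -3.1549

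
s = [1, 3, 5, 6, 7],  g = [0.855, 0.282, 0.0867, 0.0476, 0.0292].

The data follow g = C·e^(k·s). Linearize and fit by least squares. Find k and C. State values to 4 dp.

k = -0.5699, C = 1.5193

Let Y = ln g. Fitting Y = k·s + ln C by least squares:
Σs = 22.0000, Σ(s)² = 120.0000, Σln g = -10.4463, Σs·ln g = -59.1853.
Equations: 120.0000·k + 22.0000·ln C = -59.1853;  22.0000·k + 5·ln C = -10.4463.
Solving (det = 116.0000): k = -0.56990, ln C = 0.41828, so C = exp(0.41828) = 1.51934.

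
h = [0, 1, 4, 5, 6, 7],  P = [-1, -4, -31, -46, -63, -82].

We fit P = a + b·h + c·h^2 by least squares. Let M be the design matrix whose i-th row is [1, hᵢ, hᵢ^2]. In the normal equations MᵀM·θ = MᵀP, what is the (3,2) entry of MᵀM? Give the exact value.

Row 3 ↔ basis h^2, column 2 ↔ basis h, so (MᵀM)_{3,2} = Σᵢ (h^2)·(h) = (0)·(0) + (1)·(1) + (16)·(4) + (25)·(5) + (36)·(6) + (49)·(7) = 749.

749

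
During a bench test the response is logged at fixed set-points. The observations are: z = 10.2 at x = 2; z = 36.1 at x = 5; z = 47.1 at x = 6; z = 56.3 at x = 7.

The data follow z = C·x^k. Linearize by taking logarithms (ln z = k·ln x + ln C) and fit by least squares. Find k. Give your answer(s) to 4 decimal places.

With ln zᵢ as the transformed response and ln xᵢ as the regressor:
AᵀA = [[10.0677, 6.0403]; [6.0403, 4]], rhs = [22.1274, 13.7916]ᵀ  (here Σln x = 6.0403, Σ(ln x)² = 10.0677, Σln z = 13.7916, Σln x·ln z = 22.1274).
Solving (det = 3.7862): k = 1.37460, ln C = 1.37217.

k = 1.3746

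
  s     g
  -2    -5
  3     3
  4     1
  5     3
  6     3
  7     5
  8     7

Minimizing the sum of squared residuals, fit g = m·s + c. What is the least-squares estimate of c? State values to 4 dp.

c = -2.4043

From the data, Σs·s = 203, Σs = 31, Σ1 = 7.
Moment sums: Σs·g = 147, Σg = 17.
det = 203·7 − 31² = 460.
m = (147·7 − 31·17)/460 = 251/230; c = (203·17 − 31·147)/460 = -553/230.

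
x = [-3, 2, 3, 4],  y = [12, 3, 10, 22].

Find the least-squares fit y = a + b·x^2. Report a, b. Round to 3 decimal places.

a = -3.281, b = 1.582

With design matrix A, AᵀA = [[4, 38]; [38, 434]] and Aᵀy = [47, 562]ᵀ.
Eliminating b: 434·(row 1) − 38·(row 2) gives 292·a = 434·47 − 38·562 = -958, so a = -479/146.
Then b = (562 − 38·(-479/146))/434 = 231/146.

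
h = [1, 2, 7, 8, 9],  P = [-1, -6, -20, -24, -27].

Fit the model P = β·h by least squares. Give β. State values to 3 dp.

β = -2.955

Forming MᵀM = [[199]] and MᵀP = [-588]ᵀ gives MᵀM·[β]ᵀ = MᵀP.
β = (-588)/199 = -2.95477.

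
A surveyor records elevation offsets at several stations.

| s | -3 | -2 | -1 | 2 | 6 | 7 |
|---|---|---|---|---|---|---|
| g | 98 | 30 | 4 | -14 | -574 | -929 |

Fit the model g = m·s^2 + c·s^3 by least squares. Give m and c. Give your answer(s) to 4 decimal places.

Forming MᵀM = [[3811, 24339]; [24339, 165163]] and Mᵀg = [-65235, -445633]ᵀ gives MᵀM·[m, c]ᵀ = Mᵀg.
Eliminating c: 165163·(row 1) − 24339·(row 2) gives 37049272·m = 165163·(-65235) − 24339·(-445633) = 71853282, so m = 35926641/18524636.
Then c = ((-445633) − 24339·(35926641/18524636))/165163 = -55276349/18524636.

m = 1.9394, c = -2.9839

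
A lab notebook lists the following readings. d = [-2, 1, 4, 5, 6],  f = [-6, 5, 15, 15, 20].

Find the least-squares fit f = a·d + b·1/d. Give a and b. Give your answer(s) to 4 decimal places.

a = 3.2321, b = 1.3929

Forming XᵀX = [[82, 5]; [5, 4969/3600]] and Xᵀf = [272, 217/12]ᵀ gives XᵀX·[a, b]ᵀ = Xᵀf.
det = 82·(4969/3600) − 5² = 158729/1800.
a = (272·(4969/3600) − 5·(217/12))/(158729/1800) = 513034/158729; b = (82·(217/12) − 5·272)/(158729/1800) = 221100/158729.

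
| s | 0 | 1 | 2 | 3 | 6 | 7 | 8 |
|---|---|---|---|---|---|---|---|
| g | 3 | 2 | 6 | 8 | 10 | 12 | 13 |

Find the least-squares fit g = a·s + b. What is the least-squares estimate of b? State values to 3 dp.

b = 2.621

Entries of XᵀX: Σs·s = 163, Σs = 27, Σ1 = 7.
Moment sums: Σs·g = 286, Σg = 54.
XᵀX·[a, b]ᵀ = Xᵀg becomes [[163, 27]; [27, 7]]·[a, b]ᵀ = [286, 54]ᵀ.
Δ = 163·7 − 27² = 412.
a = (286·7 − 27·54)/412 = 136/103; b = (163·54 − 27·286)/412 = 270/103.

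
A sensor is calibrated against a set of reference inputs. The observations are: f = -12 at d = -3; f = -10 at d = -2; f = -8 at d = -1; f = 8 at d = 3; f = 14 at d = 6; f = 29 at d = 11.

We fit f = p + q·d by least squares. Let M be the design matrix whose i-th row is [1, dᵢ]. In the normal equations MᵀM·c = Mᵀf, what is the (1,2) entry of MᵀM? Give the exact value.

14

Row 1 ↔ basis 1, column 2 ↔ basis d, so (MᵀM)_{1,2} = Σᵢ d = (1)·(-3) + (1)·(-2) + (1)·(-1) + (1)·(3) + (1)·(6) + (1)·(11) = 14.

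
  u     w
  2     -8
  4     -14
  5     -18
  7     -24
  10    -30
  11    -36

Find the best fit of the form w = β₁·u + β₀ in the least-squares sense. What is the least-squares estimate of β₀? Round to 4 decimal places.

Compute the Gram sums: Σu·u = 315, Σu = 39, Σ1 = 6.
Right-hand side: Σu·w = -1026, Σw = -130.
Normal equations: [[315, 39]; [39, 6]]·[β₁, β₀]ᵀ = [-1026, -130]ᵀ.
Determinant 315·6 − 39² = 369.
β₁ = ((-1026)·6 − 39·(-130))/369 = -362/123; β₀ = (315·(-130) − 39·(-1026))/369 = -104/41.

β₀ = -2.5366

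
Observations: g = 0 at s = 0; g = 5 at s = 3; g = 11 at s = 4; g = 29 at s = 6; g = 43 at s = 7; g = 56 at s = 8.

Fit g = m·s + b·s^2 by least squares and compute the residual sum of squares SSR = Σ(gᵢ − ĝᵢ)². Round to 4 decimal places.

Sums needed: Σs·s = 174, Σs·s^2 = 1162, Σs^2·s^2 = 8130.
And Σs·g = 982, Σs^2·g = 6956.
So MᵀM·[m, b]ᵀ = Mᵀg: [[174, 1162]; [1162, 8130]]·[m, b]ᵀ = [982, 6956]ᵀ.
Eliminating b: 8130·(row 1) − 1162·(row 2) gives 64376·m = 8130·982 − 1162·6956 = -99212, so m = -24803/16094.
Then b = (6956 − 1162·(-24803/16094))/8130 = 17315/16094.
Residuals: 0, -478/8047, -397/8047, -3898/8047, 8614/8047, -4236/8047; SSR = 13387/8047.

SSR = 1.6636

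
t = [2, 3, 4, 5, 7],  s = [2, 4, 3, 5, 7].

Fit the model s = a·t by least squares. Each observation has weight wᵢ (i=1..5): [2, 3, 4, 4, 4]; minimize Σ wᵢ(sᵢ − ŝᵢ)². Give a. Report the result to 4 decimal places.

Normal-equation sums: Σwᵢ·t·t = 395.
For XᵀWs: Σwᵢ·t·s = 388.
Normal equations: [[395]]·[a]ᵀ = [388]ᵀ.
a = 388/395 = 0.982278.

a = 0.9823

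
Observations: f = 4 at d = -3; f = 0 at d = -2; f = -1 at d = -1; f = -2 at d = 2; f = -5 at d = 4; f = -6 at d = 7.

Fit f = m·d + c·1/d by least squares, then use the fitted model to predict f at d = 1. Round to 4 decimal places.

Entries of MᵀM: Σd·d = 83, Σd·1/d = 6, Σ1/d·1/d = 11953/7056.
For Mᵀf: Σd·f = -77, Σ1/d·f = -289/84.
MᵀM·[m, c]ᵀ = Mᵀf becomes [[83, 6]; [6, 11953/7056]]·[m, c]ᵀ = [-77, -289/84]ᵀ.
Eliminating c: (11953/7056)·(row 1) − 6·(row 2) gives (738083/7056)·m = (11953/7056)·(-77) − 6·(-289/84) = -110675/1008, so m = -774725/738083.
Then c = ((-289/84) − 6·(-774725/738083))/(11953/7056) = 1244964/738083.
At d = 1: f̂ = (-774725/738083)·(1) + (1244964/738083)·(1) = 470239/738083.

f̂ = 0.6371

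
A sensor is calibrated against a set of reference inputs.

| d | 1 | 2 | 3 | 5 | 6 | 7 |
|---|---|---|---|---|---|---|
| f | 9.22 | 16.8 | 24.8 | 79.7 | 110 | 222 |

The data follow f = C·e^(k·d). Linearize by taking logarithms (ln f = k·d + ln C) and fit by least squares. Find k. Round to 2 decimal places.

With ln fᵢ as the transformed response and dᵢ as the regressor:
Σd = 24.0000, Σ(d)² = 124.0000, Σln f = 22.7350, Σd·ln f = 105.4096.
Normal system: [[124.0000, 24.0000]; [24.0000, 6]]·[k, ln C]ᵀ = [105.4096, 22.7350]ᵀ.
Solving (det = 168.0000): k = 0.51677, ln C = 1.72209.

k = 0.52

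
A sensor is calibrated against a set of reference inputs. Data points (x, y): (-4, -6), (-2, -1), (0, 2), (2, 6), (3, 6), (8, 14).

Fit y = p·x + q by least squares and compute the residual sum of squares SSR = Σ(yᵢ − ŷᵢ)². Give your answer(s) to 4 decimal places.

With design matrix M, MᵀM = [[97, 7]; [7, 6]] and Mᵀy = [168, 21]ᵀ.
Δ = 97·6 − 7² = 533.
p = (168·6 − 7·21)/533 = 21/13; q = (97·21 − 7·168)/533 = 21/13.
Residuals: -15/13, 8/13, 5/13, 15/13, -6/13, -7/13; SSR = 48/13.

SSR = 3.6923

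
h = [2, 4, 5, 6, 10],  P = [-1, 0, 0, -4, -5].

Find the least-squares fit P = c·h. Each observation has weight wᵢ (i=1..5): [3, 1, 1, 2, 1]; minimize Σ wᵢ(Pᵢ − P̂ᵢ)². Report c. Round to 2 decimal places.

c = -0.46

Compute the Gram sums: Σwᵢ·h·h = 225.
For MᵀWP: Σwᵢ·h·P = -104.
So MᵀWM·[c]ᵀ = MᵀWP: [[225]]·[c]ᵀ = [-104]ᵀ.
Hence c = -104 / 225 ≈ -0.462222.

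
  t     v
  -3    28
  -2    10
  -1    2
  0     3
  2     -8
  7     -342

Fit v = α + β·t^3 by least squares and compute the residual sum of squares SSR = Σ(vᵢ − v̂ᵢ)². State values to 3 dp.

The normal equations are: 6·α + 315·β = -307;  315·α + 118507·β = -118208.
(Σ1 = 6, Σt^3 = 315, Σt^3·t^3 = 118507, Σv = -307, Σt^3·v = -118208.)
Determinant 6·118507 − 315² = 611817.
α = ((-307)·118507 − 315·(-118208))/611817 = 853871/611817; β = (6·(-118208) − 315·(-307))/611817 = -204181/203939.
Residuals: -261656/611817, 363955/611817, -242780/611817, 981580/611817, -848063/611817, 6964/611817; SSR = 3175178/611817.

SSR = 5.190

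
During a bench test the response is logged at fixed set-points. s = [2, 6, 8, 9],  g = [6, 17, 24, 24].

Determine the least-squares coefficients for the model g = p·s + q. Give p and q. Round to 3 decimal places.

p = 2.722, q = 0.739

MᵀM·[p, q]ᵀ = Mᵀg reads: 185·p + 25·q = 522;  25·p + 4·q = 71.
Δ = 185·4 − 25² = 115.
p = (522·4 − 25·71)/115 = 313/115; q = (185·71 − 25·522)/115 = 17/23.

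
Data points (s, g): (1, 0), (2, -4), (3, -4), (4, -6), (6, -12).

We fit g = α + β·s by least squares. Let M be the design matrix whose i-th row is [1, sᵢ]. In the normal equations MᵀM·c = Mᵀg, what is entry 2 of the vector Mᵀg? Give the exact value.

Entry 2 ↔ basis s, so (Mᵀg)_{2} = Σᵢ (s)·gᵢ = (1)·(0) + (2)·(-4) + (3)·(-4) + (4)·(-6) + (6)·(-12) = -116.

-116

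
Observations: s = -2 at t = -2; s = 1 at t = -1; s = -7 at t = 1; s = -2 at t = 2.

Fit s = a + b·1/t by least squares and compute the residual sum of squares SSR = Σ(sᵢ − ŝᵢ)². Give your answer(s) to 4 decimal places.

SSR = 7.4000

Entries of MᵀM: Σ1 = 4, Σ1/t = 0, Σ1/t·1/t = 5/2.
Moment sums: Σs = -10, Σ1/t·s = -8.
So MᵀM·[a, b]ᵀ = Mᵀs: [[4, 0]; [0, 5/2]]·[a, b]ᵀ = [-10, -8]ᵀ.
det = 4·(5/2) − 0² = 10.
a = ((-10)·(5/2) − 0·(-8))/10 = -5/2; b = (4·(-8) − 0·(-10))/10 = -16/5.
Residuals: -11/10, 3/10, -13/10, 21/10; SSR = 37/5.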